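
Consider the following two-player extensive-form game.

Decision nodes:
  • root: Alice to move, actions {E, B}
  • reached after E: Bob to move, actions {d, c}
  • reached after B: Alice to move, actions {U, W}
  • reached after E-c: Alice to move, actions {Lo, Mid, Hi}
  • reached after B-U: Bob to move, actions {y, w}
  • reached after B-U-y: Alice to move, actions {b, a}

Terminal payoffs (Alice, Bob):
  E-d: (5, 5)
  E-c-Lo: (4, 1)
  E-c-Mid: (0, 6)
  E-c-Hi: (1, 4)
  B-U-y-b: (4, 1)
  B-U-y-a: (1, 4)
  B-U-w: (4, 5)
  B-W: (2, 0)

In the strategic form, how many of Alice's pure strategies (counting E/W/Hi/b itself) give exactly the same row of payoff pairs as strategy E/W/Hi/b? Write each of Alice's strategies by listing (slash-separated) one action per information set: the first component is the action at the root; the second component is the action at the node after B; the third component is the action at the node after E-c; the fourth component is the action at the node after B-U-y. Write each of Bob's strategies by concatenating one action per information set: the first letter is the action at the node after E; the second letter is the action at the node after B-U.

Row for E/W/Hi/b (columns dy, dw, cy, cw): (5,5) (5,5) (1,4) (1,4).
Under E/W/Hi/b, Alice's choice at the node after B and at the node after B-U-y can never be reached regardless of what Bob does, so varying those choices leaves every outcome unchanged.
Holding the reachable choices fixed and varying the unreachable ones freely already gives 2 × 2 = 4 equivalent strategies.
No other strategy reproduces this row, so those 4 are the full class: E/U/Hi/b, E/U/Hi/a, E/W/Hi/b, E/W/Hi/a.

4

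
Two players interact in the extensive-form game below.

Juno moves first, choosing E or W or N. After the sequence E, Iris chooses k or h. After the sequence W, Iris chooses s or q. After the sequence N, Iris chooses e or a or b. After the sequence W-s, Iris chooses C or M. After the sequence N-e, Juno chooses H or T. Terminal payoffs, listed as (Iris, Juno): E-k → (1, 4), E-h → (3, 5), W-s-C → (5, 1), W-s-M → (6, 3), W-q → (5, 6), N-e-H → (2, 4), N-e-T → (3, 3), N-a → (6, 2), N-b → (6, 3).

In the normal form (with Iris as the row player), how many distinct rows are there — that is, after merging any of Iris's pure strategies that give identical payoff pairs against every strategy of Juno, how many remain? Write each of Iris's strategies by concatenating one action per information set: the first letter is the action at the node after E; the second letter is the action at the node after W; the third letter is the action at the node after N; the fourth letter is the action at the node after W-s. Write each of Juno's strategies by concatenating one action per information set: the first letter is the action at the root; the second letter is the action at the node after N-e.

Iris has 24 pure strategies: kseC, kseM, ksaC, ksaM, ksbC, ksbM, kqeC, kqeM, kqaC, kqaM, kqbC, kqbM, hseC, hseM, hsaC, hsaM, hsbC, hsbM, hqeC, hqeM, hqaC, hqaM, hqbC, hqbM. Columns: EH, ET, WH, WT, NH, NT.
{kseC} → row (1,4) (1,4) (5,1) (5,1) (2,4) (3,3)
{kseM} → row (1,4) (1,4) (6,3) (6,3) (2,4) (3,3)
{ksaC} → row (1,4) (1,4) (5,1) (5,1) (6,2) (6,2)
{ksaM} → row (1,4) (1,4) (6,3) (6,3) (6,2) (6,2)
{ksbC} → row (1,4) (1,4) (5,1) (5,1) (6,3) (6,3)
{ksbM} → row (1,4) (1,4) (6,3) (6,3) (6,3) (6,3)
{kqeC, kqeM} → row (1,4) (1,4) (5,6) (5,6) (2,4) (3,3)
{kqaC, kqaM} → row (1,4) (1,4) (5,6) (5,6) (6,2) (6,2)
{kqbC, kqbM} → row (1,4) (1,4) (5,6) (5,6) (6,3) (6,3)
{hseC} → row (3,5) (3,5) (5,1) (5,1) (2,4) (3,3)
{hseM} → row (3,5) (3,5) (6,3) (6,3) (2,4) (3,3)
{hsaC} → row (3,5) (3,5) (5,1) (5,1) (6,2) (6,2)
{hsaM} → row (3,5) (3,5) (6,3) (6,3) (6,2) (6,2)
{hsbC} → row (3,5) (3,5) (5,1) (5,1) (6,3) (6,3)
{hsbM} → row (3,5) (3,5) (6,3) (6,3) (6,3) (6,3)
{hqeC, hqeM} → row (3,5) (3,5) (5,6) (5,6) (2,4) (3,3)
{hqaC, hqaM} → row (3,5) (3,5) (5,6) (5,6) (6,2) (6,2)
{hqbC, hqbM} → row (3,5) (3,5) (5,6) (5,6) (6,3) (6,3)
That's 18 distinct rows out of 24 strategies.

18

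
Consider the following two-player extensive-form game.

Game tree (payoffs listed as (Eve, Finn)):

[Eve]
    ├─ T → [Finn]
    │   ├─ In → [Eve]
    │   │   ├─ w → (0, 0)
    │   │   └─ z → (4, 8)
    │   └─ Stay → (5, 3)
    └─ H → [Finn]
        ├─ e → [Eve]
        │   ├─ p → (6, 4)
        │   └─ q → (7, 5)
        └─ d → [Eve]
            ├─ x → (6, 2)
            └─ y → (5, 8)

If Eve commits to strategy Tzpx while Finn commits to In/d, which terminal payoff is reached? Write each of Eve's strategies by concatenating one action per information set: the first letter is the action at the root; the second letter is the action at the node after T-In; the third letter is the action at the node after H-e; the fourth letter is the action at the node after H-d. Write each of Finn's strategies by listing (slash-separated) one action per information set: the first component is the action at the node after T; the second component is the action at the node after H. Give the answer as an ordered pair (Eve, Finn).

(4, 8)

Trace the play path from the root:
  Eve plays T
  Finn plays In at [T]
  Eve plays z at [T-In]
→ terminal payoff (4, 8).
(Eve's choice at the node after H-e is never reached on this path, so it doesn't affect the outcome.)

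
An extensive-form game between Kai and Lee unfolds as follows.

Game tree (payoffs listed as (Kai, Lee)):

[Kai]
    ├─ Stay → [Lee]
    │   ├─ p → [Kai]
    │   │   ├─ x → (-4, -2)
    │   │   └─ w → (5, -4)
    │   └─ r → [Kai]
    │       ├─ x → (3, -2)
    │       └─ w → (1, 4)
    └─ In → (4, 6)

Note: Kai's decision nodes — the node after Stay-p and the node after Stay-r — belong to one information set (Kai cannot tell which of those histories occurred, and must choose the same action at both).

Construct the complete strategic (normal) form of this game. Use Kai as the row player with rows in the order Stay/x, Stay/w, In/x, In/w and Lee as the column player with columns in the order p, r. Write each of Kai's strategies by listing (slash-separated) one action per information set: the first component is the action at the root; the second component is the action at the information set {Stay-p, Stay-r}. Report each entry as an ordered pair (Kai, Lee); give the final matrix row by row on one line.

Stay/x: (-4,-2) (3,-2) | Stay/w: (5,-4) (1,4) | In/x: (4,6) (4,6) | In/w: (4,6) (4,6)

              p        r
Stay/x  (-4,-2)   (3,-2)
Stay/w   (5,-4)    (1,4)
  In/x    (4,6)    (4,6)
  In/w    (4,6)    (4,6)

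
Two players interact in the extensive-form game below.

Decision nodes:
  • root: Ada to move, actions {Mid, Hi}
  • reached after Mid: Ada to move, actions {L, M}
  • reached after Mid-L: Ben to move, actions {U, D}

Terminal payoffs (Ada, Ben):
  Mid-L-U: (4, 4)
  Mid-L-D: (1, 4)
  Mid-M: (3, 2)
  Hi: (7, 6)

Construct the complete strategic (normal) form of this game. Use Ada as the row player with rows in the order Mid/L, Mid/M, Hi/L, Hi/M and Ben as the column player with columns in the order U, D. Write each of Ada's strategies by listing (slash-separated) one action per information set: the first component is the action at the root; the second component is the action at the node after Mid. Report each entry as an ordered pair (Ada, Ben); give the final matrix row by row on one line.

             U        D
Mid/L    (4,4)    (1,4)
Mid/M    (3,2)    (3,2)
 Hi/L    (7,6)    (7,6)
 Hi/M    (7,6)    (7,6)

Mid/L: (4,4) (1,4) | Mid/M: (3,2) (3,2) | Hi/L: (7,6) (7,6) | Hi/M: (7,6) (7,6)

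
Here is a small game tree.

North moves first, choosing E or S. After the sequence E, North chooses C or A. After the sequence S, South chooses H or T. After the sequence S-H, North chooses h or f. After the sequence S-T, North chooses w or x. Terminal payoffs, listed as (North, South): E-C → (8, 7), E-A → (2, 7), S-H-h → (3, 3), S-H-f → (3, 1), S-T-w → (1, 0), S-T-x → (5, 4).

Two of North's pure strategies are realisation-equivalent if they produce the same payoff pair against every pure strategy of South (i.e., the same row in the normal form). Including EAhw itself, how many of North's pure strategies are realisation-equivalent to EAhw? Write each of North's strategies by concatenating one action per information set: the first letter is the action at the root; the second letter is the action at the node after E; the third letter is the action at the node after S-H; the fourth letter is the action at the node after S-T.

Row for EAhw (columns H, T): (2,7) (2,7).
Under EAhw, North's choice at the node after S-H and at the node after S-T can never be reached regardless of what South does, so varying those choices leaves every outcome unchanged.
Holding the reachable choices fixed and varying the unreachable ones freely already gives 2 × 2 = 4 equivalent strategies.
No other strategy reproduces this row, so those 4 are the full class: EAhw, EAhx, EAfw, EAfx.

4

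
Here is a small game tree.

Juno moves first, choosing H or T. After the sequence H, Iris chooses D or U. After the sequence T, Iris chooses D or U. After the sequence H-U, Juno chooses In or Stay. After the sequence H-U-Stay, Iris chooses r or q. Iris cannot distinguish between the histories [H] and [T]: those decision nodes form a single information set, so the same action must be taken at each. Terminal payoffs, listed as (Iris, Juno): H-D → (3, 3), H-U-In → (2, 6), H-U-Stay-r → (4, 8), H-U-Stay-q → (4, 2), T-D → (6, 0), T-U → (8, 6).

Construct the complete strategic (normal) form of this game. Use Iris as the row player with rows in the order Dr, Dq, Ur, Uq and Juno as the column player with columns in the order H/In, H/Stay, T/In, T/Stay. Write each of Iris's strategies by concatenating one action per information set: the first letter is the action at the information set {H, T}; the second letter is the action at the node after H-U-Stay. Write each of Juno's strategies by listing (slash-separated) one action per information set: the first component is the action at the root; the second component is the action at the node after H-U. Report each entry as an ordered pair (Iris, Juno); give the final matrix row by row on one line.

         H/In   H/Stay     T/In   T/Stay
  Dr    (3,3)    (3,3)    (6,0)    (6,0)
  Dq    (3,3)    (3,3)    (6,0)    (6,0)
  Ur    (2,6)    (4,8)    (8,6)    (8,6)
  Uq    (2,6)    (4,2)    (8,6)    (8,6)

Dr: (3,3) (3,3) (6,0) (6,0) | Dq: (3,3) (3,3) (6,0) (6,0) | Ur: (2,6) (4,8) (8,6) (8,6) | Uq: (2,6) (4,2) (8,6) (8,6)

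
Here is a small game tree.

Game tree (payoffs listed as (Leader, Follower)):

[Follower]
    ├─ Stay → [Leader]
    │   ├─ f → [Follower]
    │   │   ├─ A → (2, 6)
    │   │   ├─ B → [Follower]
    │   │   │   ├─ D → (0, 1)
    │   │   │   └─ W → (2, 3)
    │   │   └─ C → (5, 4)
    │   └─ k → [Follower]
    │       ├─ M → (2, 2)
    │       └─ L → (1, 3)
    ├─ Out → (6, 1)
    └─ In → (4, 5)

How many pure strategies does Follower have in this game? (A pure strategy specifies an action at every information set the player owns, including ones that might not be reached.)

36

Follower owns the root with actions {Stay, Out, In} — three choices.
Follower owns the node after Stay-f with actions {A, B, C} — three choices.
Follower owns the node after Stay-k with actions {M, L} — two choices.
Follower owns the node after Stay-f-B with actions {D, W} — two choices.
A pure strategy fixes one action at each information set independently, so the count is the product 3 × 3 × 2 × 2 = 36.
(For reference, Leader has 2 pure strategies, giving a 36×2 normal-form matrix.)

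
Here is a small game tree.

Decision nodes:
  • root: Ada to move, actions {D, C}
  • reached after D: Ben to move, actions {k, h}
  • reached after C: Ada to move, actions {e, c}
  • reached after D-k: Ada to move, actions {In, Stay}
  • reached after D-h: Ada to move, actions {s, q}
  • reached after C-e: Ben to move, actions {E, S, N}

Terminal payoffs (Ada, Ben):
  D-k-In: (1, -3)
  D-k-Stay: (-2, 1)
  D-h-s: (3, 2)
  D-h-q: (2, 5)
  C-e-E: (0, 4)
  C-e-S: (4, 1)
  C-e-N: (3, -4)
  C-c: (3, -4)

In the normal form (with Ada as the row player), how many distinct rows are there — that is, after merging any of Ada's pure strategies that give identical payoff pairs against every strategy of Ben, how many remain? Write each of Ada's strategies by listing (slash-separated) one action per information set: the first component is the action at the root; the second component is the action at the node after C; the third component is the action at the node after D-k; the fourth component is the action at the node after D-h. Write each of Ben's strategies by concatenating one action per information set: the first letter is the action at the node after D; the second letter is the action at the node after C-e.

6

Ada has 16 pure strategies: D/e/In/s, D/e/In/q, D/e/Stay/s, D/e/Stay/q, D/c/In/s, D/c/In/q, D/c/Stay/s, D/c/Stay/q, C/e/In/s, C/e/In/q, C/e/Stay/s, C/e/Stay/q, C/c/In/s, C/c/In/q, C/c/Stay/s, C/c/Stay/q. Columns: kE, kS, kN, hE, hS, hN.
{D/e/In/s, D/c/In/s} → row (1,-3) (1,-3) (1,-3) (3,2) (3,2) (3,2)
{D/e/In/q, D/c/In/q} → row (1,-3) (1,-3) (1,-3) (2,5) (2,5) (2,5)
{D/e/Stay/s, D/c/Stay/s} → row (-2,1) (-2,1) (-2,1) (3,2) (3,2) (3,2)
{D/e/Stay/q, D/c/Stay/q} → row (-2,1) (-2,1) (-2,1) (2,5) (2,5) (2,5)
{C/e/In/s, C/e/In/q, C/e/Stay/s, C/e/Stay/q} → row (0,4) (4,1) (3,-4) (0,4) (4,1) (3,-4)
{C/c/In/s, C/c/In/q, C/c/Stay/s, C/c/Stay/q} → row (3,-4) (3,-4) (3,-4) (3,-4) (3,-4) (3,-4)
That's 6 distinct rows out of 16 strategies.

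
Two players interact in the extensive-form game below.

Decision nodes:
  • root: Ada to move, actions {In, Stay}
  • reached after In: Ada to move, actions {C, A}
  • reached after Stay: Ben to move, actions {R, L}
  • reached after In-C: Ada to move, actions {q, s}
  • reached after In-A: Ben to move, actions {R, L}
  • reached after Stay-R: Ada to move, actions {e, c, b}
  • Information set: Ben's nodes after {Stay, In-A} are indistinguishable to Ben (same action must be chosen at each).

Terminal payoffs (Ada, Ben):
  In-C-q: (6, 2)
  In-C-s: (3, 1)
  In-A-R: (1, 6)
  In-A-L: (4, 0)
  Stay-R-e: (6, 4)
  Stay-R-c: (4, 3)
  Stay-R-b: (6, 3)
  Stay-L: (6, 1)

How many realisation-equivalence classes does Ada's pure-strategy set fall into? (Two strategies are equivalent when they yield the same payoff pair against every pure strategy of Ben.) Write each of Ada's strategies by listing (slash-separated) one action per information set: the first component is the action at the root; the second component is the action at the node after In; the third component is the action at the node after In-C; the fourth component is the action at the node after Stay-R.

6

Ada has 24 pure strategies: In/C/q/e, In/C/q/c, In/C/q/b, In/C/s/e, In/C/s/c, In/C/s/b, In/A/q/e, In/A/q/c, In/A/q/b, In/A/s/e, In/A/s/c, In/A/s/b, Stay/C/q/e, Stay/C/q/c, Stay/C/q/b, Stay/C/s/e, Stay/C/s/c, Stay/C/s/b, Stay/A/q/e, Stay/A/q/c, Stay/A/q/b, Stay/A/s/e, Stay/A/s/c, Stay/A/s/b. Columns: R, L.
{In/C/q/e, In/C/q/c, In/C/q/b} → row (6,2) (6,2)
{In/C/s/e, In/C/s/c, In/C/s/b} → row (3,1) (3,1)
{In/A/q/e, In/A/q/c, In/A/q/b, In/A/s/e, In/A/s/c, In/A/s/b} → row (1,6) (4,0)
{Stay/C/q/e, Stay/C/s/e, Stay/A/q/e, Stay/A/s/e} → row (6,4) (6,1)
{Stay/C/q/c, Stay/C/s/c, Stay/A/q/c, Stay/A/s/c} → row (4,3) (6,1)
{Stay/C/q/b, Stay/C/s/b, Stay/A/q/b, Stay/A/s/b} → row (6,3) (6,1)
That's 6 distinct rows out of 24 strategies.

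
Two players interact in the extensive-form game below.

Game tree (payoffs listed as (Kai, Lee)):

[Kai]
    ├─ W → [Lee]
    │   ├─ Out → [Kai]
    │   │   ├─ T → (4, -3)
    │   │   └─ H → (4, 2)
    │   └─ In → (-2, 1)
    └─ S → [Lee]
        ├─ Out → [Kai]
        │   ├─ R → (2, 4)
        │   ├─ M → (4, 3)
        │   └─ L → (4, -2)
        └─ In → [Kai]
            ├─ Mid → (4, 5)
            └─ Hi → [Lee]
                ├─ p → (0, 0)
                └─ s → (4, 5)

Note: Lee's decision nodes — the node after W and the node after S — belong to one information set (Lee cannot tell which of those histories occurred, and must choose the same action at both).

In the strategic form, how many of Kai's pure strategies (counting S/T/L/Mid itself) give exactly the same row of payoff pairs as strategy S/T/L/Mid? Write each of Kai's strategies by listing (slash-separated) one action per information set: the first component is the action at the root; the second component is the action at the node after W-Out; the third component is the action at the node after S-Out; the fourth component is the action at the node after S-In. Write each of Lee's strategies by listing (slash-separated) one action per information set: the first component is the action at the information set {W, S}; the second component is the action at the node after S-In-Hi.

2

Row for S/T/L/Mid (columns Out/p, Out/s, In/p, In/s): (4,-2) (4,-2) (4,5) (4,5).
Under S/T/L/Mid, Kai's choice at the node after W-Out can never be reached regardless of what Lee does, so varying those choices leaves every outcome unchanged.
Holding the reachable choices fixed and varying the unreachable one freely already gives 2 equivalent strategies.
No other strategy reproduces this row, so those 2 are the full class: S/T/L/Mid, S/H/L/Mid.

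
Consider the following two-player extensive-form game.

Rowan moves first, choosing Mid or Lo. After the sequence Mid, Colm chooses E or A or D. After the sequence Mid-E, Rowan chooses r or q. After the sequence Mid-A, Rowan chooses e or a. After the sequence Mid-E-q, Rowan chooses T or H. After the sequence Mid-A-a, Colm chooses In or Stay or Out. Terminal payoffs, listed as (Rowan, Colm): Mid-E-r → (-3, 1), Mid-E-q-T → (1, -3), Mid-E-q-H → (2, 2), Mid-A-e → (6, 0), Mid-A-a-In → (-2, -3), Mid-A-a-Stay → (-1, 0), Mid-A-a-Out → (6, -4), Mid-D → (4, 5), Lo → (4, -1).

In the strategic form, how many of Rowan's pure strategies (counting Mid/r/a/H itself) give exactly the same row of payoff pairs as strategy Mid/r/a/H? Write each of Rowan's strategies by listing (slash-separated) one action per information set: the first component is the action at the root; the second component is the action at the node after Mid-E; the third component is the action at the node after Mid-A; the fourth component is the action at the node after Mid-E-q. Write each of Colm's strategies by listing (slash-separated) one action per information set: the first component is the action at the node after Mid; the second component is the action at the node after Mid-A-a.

2

Row for Mid/r/a/H (columns E/In, E/Stay, E/Out, A/In, A/Stay, A/Out, D/In, D/Stay, D/Out): (-3,1) (-3,1) (-3,1) (-2,-3) (-1,0) (6,-4) (4,5) (4,5) (4,5).
Under Mid/r/a/H, Rowan's choice at the node after Mid-E-q can never be reached regardless of what Colm does, so varying those choices leaves every outcome unchanged.
Holding the reachable choices fixed and varying the unreachable one freely already gives 2 equivalent strategies.
No other strategy reproduces this row, so those 2 are the full class: Mid/r/a/T, Mid/r/a/H.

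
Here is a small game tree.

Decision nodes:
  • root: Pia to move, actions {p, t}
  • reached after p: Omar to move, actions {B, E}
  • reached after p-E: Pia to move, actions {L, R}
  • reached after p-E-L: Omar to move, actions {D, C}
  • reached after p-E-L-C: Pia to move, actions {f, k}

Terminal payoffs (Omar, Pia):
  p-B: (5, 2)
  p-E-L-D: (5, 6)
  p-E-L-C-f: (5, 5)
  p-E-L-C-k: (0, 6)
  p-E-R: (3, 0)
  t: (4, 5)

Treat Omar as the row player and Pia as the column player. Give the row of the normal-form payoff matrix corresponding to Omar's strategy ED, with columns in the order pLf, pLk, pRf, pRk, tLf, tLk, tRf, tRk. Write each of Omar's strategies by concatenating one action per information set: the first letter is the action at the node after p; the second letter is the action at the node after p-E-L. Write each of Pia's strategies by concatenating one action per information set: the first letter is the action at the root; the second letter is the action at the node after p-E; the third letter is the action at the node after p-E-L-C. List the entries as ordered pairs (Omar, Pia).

vs pLf: Pia plays p → Omar plays E at [p] → Pia plays L at [p-E] → Omar plays D at [p-E-L] → (5, 6)
vs pLk: Pia plays p → Omar plays E at [p] → Pia plays L at [p-E] → Omar plays D at [p-E-L] → (5, 6)
vs pRf: Pia plays p → Omar plays E at [p] → Pia plays R at [p-E] → (3, 0)
vs pRk: Pia plays p → Omar plays E at [p] → Pia plays R at [p-E] → (3, 0)
vs tLf: Pia plays t → (4, 5)
vs tLk: Pia plays t → (4, 5)
vs tRf: Pia plays t → (4, 5)
vs tRk: Pia plays t → (4, 5)

(5,6) (5,6) (3,0) (3,0) (4,5) (4,5) (4,5) (4,5)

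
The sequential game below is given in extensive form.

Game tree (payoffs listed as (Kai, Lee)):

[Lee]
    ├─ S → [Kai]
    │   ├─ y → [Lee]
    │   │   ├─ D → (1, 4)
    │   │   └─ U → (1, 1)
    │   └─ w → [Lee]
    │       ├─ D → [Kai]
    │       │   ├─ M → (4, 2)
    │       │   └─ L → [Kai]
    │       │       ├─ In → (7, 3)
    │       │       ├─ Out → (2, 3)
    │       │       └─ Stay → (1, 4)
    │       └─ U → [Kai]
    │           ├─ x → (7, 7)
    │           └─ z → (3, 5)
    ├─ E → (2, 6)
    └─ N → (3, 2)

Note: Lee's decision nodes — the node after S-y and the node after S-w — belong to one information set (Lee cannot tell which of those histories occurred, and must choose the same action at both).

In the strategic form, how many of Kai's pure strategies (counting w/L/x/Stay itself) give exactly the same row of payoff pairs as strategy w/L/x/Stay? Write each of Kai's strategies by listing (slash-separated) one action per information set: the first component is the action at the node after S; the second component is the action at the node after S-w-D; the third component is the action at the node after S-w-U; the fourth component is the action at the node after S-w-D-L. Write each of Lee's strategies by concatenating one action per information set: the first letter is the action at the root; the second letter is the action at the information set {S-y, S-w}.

Row for w/L/x/Stay (columns SD, SU, ED, EU, ND, NU): (1,4) (7,7) (2,6) (2,6) (3,2) (3,2).
Every one of Kai's information sets is on the play path for some reply by Lee when Kai follows w/L/x/Stay.
Changing the action at any of them therefore changes at least one column, so only w/L/x/Stay itself gives this row.

1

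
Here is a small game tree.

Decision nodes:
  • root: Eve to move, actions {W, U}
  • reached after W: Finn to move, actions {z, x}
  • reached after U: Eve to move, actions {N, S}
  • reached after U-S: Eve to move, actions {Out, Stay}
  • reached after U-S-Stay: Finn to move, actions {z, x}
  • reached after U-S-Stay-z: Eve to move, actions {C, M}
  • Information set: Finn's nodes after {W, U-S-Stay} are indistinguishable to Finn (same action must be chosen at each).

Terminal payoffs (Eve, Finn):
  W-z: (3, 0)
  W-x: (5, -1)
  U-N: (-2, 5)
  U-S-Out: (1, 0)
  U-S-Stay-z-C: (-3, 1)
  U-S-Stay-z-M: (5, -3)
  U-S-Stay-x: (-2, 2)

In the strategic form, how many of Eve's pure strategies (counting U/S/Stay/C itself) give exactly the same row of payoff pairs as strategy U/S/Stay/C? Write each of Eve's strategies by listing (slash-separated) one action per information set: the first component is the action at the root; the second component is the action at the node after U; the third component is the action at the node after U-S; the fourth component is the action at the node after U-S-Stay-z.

1

Row for U/S/Stay/C (columns z, x): (-3,1) (-2,2).
Every one of Eve's information sets is on the play path for some reply by Finn when Eve follows U/S/Stay/C.
Changing the action at any of them therefore changes at least one column, so only U/S/Stay/C itself gives this row.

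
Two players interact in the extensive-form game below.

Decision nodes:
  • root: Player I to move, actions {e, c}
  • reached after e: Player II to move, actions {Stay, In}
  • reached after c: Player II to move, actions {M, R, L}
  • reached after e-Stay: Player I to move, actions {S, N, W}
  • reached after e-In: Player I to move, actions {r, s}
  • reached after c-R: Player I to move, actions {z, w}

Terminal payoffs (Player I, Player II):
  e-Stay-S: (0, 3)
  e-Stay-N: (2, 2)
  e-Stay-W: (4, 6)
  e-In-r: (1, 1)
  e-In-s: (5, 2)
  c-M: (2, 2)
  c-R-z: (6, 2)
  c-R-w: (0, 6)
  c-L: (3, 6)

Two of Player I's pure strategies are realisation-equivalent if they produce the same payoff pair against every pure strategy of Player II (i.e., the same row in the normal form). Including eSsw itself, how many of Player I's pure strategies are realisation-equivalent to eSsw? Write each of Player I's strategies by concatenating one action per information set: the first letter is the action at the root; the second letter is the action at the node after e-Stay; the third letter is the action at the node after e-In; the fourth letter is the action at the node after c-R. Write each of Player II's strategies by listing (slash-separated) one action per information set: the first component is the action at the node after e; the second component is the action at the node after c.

Row for eSsw (columns Stay/M, Stay/R, Stay/L, In/M, In/R, In/L): (0,3) (0,3) (0,3) (5,2) (5,2) (5,2).
Under eSsw, Player I's choice at the node after c-R can never be reached regardless of what Player II does, so varying those choices leaves every outcome unchanged.
Holding the reachable choices fixed and varying the unreachable one freely already gives 2 equivalent strategies.
No other strategy reproduces this row, so those 2 are the full class: eSsz, eSsw.

2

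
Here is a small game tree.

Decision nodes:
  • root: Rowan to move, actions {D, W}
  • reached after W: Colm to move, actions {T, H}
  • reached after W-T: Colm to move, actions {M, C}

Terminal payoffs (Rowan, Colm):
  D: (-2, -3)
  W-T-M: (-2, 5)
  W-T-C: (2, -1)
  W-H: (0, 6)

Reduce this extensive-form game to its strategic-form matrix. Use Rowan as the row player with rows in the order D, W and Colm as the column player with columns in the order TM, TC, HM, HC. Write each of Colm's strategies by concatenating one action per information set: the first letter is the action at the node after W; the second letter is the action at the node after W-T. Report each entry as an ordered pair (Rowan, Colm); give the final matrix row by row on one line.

Row D: TM→(-2,-3), TC→(-2,-3), HM→(-2,-3), HC→(-2,-3)
Row W: TM→(-2,5), TC→(2,-1), HM→(0,6), HC→(0,6)

D: (-2,-3) (-2,-3) (-2,-3) (-2,-3) | W: (-2,5) (2,-1) (0,6) (0,6)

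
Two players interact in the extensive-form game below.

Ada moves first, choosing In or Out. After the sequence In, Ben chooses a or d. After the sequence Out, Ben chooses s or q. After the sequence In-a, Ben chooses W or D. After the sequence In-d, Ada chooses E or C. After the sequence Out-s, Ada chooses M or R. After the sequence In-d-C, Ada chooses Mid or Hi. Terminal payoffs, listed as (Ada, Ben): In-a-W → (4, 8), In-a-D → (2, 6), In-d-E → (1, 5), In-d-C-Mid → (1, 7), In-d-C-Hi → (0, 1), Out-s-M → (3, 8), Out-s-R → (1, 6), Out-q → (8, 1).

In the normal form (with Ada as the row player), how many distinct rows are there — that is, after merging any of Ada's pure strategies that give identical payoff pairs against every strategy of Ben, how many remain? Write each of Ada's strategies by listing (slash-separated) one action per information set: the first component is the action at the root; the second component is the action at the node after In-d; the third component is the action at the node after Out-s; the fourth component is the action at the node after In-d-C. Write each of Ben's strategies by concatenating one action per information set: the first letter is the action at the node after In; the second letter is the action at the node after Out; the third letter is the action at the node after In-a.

Ada has 16 pure strategies: In/E/M/Mid, In/E/M/Hi, In/E/R/Mid, In/E/R/Hi, In/C/M/Mid, In/C/M/Hi, In/C/R/Mid, In/C/R/Hi, Out/E/M/Mid, Out/E/M/Hi, Out/E/R/Mid, Out/E/R/Hi, Out/C/M/Mid, Out/C/M/Hi, Out/C/R/Mid, Out/C/R/Hi. Columns: asW, asD, aqW, aqD, dsW, dsD, dqW, dqD.
{In/E/M/Mid, In/E/M/Hi, In/E/R/Mid, In/E/R/Hi} → row (4,8) (2,6) (4,8) (2,6) (1,5) (1,5) (1,5) (1,5)
{In/C/M/Mid, In/C/R/Mid} → row (4,8) (2,6) (4,8) (2,6) (1,7) (1,7) (1,7) (1,7)
{In/C/M/Hi, In/C/R/Hi} → row (4,8) (2,6) (4,8) (2,6) (0,1) (0,1) (0,1) (0,1)
{Out/E/M/Mid, Out/E/M/Hi, Out/C/M/Mid, Out/C/M/Hi} → row (3,8) (3,8) (8,1) (8,1) (3,8) (3,8) (8,1) (8,1)
{Out/E/R/Mid, Out/E/R/Hi, Out/C/R/Mid, Out/C/R/Hi} → row (1,6) (1,6) (8,1) (8,1) (1,6) (1,6) (8,1) (8,1)
That's 5 distinct rows out of 16 strategies.

5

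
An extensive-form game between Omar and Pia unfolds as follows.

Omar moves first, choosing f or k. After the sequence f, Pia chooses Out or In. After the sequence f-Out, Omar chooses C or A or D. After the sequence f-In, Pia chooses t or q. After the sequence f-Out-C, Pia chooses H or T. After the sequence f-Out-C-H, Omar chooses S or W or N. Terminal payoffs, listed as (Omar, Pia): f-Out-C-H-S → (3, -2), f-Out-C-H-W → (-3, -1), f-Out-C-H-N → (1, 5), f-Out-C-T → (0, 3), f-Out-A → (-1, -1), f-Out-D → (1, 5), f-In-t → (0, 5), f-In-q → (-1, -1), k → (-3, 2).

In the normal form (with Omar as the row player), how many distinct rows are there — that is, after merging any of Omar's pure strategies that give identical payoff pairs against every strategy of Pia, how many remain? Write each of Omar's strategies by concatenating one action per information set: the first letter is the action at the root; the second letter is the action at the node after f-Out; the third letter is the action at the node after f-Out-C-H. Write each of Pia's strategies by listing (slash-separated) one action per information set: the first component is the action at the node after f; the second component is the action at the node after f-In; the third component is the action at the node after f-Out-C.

Omar has 18 pure strategies: fCS, fCW, fCN, fAS, fAW, fAN, fDS, fDW, fDN, kCS, kCW, kCN, kAS, kAW, kAN, kDS, kDW, kDN. Columns: Out/t/H, Out/t/T, Out/q/H, Out/q/T, In/t/H, In/t/T, In/q/H, In/q/T.
{fCS} → row (3,-2) (0,3) (3,-2) (0,3) (0,5) (0,5) (-1,-1) (-1,-1)
{fCW} → row (-3,-1) (0,3) (-3,-1) (0,3) (0,5) (0,5) (-1,-1) (-1,-1)
{fCN} → row (1,5) (0,3) (1,5) (0,3) (0,5) (0,5) (-1,-1) (-1,-1)
{fAS, fAW, fAN} → row (-1,-1) (-1,-1) (-1,-1) (-1,-1) (0,5) (0,5) (-1,-1) (-1,-1)
{fDS, fDW, fDN} → row (1,5) (1,5) (1,5) (1,5) (0,5) (0,5) (-1,-1) (-1,-1)
{kCS, kCW, kCN, kAS, kAW, kAN, kDS, kDW, kDN} → row (-3,2) (-3,2) (-3,2) (-3,2) (-3,2) (-3,2) (-3,2) (-3,2)
That's 6 distinct rows out of 18 strategies.

6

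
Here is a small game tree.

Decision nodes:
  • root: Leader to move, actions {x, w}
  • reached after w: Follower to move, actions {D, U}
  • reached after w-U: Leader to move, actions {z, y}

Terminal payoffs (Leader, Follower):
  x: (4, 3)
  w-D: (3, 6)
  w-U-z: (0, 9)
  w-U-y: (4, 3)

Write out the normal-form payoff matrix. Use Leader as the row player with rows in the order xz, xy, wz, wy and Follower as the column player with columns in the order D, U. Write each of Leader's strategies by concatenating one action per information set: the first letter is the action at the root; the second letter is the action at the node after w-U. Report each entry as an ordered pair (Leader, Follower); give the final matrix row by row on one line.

xz: (4,3) (4,3) | xy: (4,3) (4,3) | wz: (3,6) (0,9) | wy: (3,6) (4,3)

            D        U
  xz    (4,3)    (4,3)
  xy    (4,3)    (4,3)
  wz    (3,6)    (0,9)
  wy    (3,6)    (4,3)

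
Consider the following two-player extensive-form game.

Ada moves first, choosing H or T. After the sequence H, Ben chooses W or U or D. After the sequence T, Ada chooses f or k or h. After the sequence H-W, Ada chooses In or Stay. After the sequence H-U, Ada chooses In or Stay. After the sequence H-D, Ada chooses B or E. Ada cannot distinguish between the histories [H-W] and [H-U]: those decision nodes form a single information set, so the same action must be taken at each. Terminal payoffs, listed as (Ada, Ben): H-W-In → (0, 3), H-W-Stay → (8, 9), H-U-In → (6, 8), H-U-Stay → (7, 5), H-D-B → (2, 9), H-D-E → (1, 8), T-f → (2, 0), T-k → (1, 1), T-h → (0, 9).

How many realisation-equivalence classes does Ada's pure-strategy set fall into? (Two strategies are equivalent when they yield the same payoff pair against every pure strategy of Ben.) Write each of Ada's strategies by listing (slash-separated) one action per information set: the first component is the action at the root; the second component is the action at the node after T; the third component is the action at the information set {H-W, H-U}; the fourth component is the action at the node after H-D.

Ada has 24 pure strategies: H/f/In/B, H/f/In/E, H/f/Stay/B, H/f/Stay/E, H/k/In/B, H/k/In/E, H/k/Stay/B, H/k/Stay/E, H/h/In/B, H/h/In/E, H/h/Stay/B, H/h/Stay/E, T/f/In/B, T/f/In/E, T/f/Stay/B, T/f/Stay/E, T/k/In/B, T/k/In/E, T/k/Stay/B, T/k/Stay/E, T/h/In/B, T/h/In/E, T/h/Stay/B, T/h/Stay/E. Columns: W, U, D.
{H/f/In/B, H/k/In/B, H/h/In/B} → row (0,3) (6,8) (2,9)
{H/f/In/E, H/k/In/E, H/h/In/E} → row (0,3) (6,8) (1,8)
{H/f/Stay/B, H/k/Stay/B, H/h/Stay/B} → row (8,9) (7,5) (2,9)
{H/f/Stay/E, H/k/Stay/E, H/h/Stay/E} → row (8,9) (7,5) (1,8)
{T/f/In/B, T/f/In/E, T/f/Stay/B, T/f/Stay/E} → row (2,0) (2,0) (2,0)
{T/k/In/B, T/k/In/E, T/k/Stay/B, T/k/Stay/E} → row (1,1) (1,1) (1,1)
{T/h/In/B, T/h/In/E, T/h/Stay/B, T/h/Stay/E} → row (0,9) (0,9) (0,9)
That's 7 distinct rows out of 24 strategies.

7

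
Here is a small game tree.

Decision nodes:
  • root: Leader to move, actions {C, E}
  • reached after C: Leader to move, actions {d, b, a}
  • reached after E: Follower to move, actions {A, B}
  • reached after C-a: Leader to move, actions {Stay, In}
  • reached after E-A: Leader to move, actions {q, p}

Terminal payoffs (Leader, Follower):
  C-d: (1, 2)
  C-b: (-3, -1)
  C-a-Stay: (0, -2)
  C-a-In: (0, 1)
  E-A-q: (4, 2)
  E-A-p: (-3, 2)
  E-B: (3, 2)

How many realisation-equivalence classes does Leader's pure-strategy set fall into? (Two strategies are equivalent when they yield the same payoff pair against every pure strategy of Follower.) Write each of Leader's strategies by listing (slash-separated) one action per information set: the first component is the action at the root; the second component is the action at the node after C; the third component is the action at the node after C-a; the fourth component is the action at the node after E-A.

Leader has 24 pure strategies: C/d/Stay/q, C/d/Stay/p, C/d/In/q, C/d/In/p, C/b/Stay/q, C/b/Stay/p, C/b/In/q, C/b/In/p, C/a/Stay/q, C/a/Stay/p, C/a/In/q, C/a/In/p, E/d/Stay/q, E/d/Stay/p, E/d/In/q, E/d/In/p, E/b/Stay/q, E/b/Stay/p, E/b/In/q, E/b/In/p, E/a/Stay/q, E/a/Stay/p, E/a/In/q, E/a/In/p. Columns: A, B.
{C/d/Stay/q, C/d/Stay/p, C/d/In/q, C/d/In/p} → row (1,2) (1,2)
{C/b/Stay/q, C/b/Stay/p, C/b/In/q, C/b/In/p} → row (-3,-1) (-3,-1)
{C/a/Stay/q, C/a/Stay/p} → row (0,-2) (0,-2)
{C/a/In/q, C/a/In/p} → row (0,1) (0,1)
{E/d/Stay/q, E/d/In/q, E/b/Stay/q, E/b/In/q, E/a/Stay/q, E/a/In/q} → row (4,2) (3,2)
{E/d/Stay/p, E/d/In/p, E/b/Stay/p, E/b/In/p, E/a/Stay/p, E/a/In/p} → row (-3,2) (3,2)
That's 6 distinct rows out of 24 strategies.

6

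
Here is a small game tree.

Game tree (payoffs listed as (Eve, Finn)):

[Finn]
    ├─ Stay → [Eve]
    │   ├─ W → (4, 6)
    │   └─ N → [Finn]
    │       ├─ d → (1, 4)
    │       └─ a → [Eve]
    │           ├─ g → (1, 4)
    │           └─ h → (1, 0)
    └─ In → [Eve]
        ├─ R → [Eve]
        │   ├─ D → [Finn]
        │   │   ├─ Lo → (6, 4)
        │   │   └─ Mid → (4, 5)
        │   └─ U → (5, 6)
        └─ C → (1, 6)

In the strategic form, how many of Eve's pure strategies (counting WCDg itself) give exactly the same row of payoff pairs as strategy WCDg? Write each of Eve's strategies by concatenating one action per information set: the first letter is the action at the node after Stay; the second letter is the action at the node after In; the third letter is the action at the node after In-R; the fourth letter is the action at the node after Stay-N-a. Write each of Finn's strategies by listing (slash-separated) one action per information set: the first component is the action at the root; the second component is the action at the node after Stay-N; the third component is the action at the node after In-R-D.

4

Row for WCDg (columns Stay/d/Lo, Stay/d/Mid, Stay/a/Lo, Stay/a/Mid, In/d/Lo, In/d/Mid, In/a/Lo, In/a/Mid): (4,6) (4,6) (4,6) (4,6) (1,6) (1,6) (1,6) (1,6).
Under WCDg, Eve's choice at the node after In-R and at the node after Stay-N-a can never be reached regardless of what Finn does, so varying those choices leaves every outcome unchanged.
Holding the reachable choices fixed and varying the unreachable ones freely already gives 2 × 2 = 4 equivalent strategies.
No other strategy reproduces this row, so those 4 are the full class: WCDg, WCDh, WCUg, WCUh.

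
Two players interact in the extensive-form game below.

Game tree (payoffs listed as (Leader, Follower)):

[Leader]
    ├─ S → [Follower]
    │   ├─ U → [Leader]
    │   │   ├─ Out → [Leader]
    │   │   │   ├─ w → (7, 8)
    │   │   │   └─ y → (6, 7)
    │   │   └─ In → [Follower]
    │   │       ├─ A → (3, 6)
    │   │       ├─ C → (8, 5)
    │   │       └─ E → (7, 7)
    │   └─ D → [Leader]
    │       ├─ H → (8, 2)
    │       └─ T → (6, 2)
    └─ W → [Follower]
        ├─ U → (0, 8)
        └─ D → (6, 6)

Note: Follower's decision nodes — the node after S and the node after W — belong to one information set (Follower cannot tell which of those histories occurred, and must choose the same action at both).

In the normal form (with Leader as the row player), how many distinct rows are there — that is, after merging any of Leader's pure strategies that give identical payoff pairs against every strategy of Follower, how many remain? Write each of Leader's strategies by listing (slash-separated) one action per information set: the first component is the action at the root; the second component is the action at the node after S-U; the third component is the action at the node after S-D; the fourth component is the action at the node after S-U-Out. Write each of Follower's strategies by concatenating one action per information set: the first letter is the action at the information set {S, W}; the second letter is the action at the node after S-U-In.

Leader has 16 pure strategies: S/Out/H/w, S/Out/H/y, S/Out/T/w, S/Out/T/y, S/In/H/w, S/In/H/y, S/In/T/w, S/In/T/y, W/Out/H/w, W/Out/H/y, W/Out/T/w, W/Out/T/y, W/In/H/w, W/In/H/y, W/In/T/w, W/In/T/y. Columns: UA, UC, UE, DA, DC, DE.
{S/Out/H/w} → row (7,8) (7,8) (7,8) (8,2) (8,2) (8,2)
{S/Out/H/y} → row (6,7) (6,7) (6,7) (8,2) (8,2) (8,2)
{S/Out/T/w} → row (7,8) (7,8) (7,8) (6,2) (6,2) (6,2)
{S/Out/T/y} → row (6,7) (6,7) (6,7) (6,2) (6,2) (6,2)
{S/In/H/w, S/In/H/y} → row (3,6) (8,5) (7,7) (8,2) (8,2) (8,2)
{S/In/T/w, S/In/T/y} → row (3,6) (8,5) (7,7) (6,2) (6,2) (6,2)
{W/Out/H/w, W/Out/H/y, W/Out/T/w, W/Out/T/y, W/In/H/w, W/In/H/y, W/In/T/w, W/In/T/y} → row (0,8) (0,8) (0,8) (6,6) (6,6) (6,6)
That's 7 distinct rows out of 16 strategies.

7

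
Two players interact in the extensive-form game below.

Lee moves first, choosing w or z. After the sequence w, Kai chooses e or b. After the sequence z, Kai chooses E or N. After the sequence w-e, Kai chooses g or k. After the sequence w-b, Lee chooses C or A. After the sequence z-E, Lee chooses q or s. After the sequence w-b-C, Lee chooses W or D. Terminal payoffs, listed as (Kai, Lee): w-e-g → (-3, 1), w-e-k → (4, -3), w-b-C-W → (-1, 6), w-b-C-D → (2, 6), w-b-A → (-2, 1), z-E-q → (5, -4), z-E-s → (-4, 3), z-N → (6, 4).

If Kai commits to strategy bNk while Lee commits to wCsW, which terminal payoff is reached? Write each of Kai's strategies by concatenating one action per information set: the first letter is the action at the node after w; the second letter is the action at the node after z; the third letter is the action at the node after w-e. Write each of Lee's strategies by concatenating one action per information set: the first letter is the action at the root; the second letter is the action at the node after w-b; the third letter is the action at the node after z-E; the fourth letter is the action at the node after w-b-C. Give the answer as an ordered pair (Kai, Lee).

Trace the play path from the root:
  Lee plays w
  Kai plays b at [w]
  Lee plays C at [w-b]
  Lee plays W at [w-b-C]
→ terminal payoff (-1, 6).
(Kai's choice at the node after z is never reached on this path, so it doesn't affect the outcome.)

(-1, 6)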